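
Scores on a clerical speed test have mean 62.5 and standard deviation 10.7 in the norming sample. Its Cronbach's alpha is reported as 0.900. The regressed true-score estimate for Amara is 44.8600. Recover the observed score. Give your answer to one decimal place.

42.9

T̂ = ρX + (1 − ρ)μ  ⇒  X = (T̂ − (1 − ρ)μ) / ρ
X = (44.8600 − 0.100 × 62.5) / 0.900 = (44.8600 − 6.2500) / 0.900 = 38.6100 / 0.900 = 42.900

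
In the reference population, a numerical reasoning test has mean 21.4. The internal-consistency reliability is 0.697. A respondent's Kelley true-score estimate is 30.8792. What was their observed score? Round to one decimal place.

T̂ = ρX + (1 − ρ)μ  ⇒  X = (T̂ − (1 − ρ)μ) / ρ
X = (30.8792 − 0.303 × 21.4) / 0.697 = (30.8792 − 6.4842) / 0.697 = 24.3950 / 0.697 = 35.000

35.0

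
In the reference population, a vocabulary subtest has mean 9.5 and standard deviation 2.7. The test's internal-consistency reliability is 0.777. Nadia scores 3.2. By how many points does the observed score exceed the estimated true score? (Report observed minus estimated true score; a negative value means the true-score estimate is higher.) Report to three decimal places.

-1.405

T̂ = 0.777(3.2) + 0.223(9.5) = 2.4864 + 2.1185 = 4.60490 → 4.6049
X − T̂ = 3.2 − 4.6049 = -1.4049 → -1.405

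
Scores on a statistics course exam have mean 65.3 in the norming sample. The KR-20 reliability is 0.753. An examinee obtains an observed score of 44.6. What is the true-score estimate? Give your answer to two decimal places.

T̂ = 0.753(44.6) + 0.247(65.3) = 33.5838 + 16.1291 = 49.713 → 49.71

49.71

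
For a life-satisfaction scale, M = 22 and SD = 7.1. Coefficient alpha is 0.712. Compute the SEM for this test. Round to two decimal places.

3.81

SEM = SD · √(1 − ρ) = 7.1 × √0.288 = 7.1 × 0.5367 = 3.810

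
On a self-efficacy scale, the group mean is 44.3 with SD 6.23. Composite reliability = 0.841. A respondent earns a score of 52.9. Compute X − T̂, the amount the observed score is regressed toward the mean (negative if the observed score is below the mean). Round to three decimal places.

1.367

Kelley's formula gives T̂ = 0.841·52.9 + 0.159·44.3 = 44.4889 + 7.0437 = 51.53260.
X − T̂ = 52.9 − 51.5326 = 1.3674 → 1.367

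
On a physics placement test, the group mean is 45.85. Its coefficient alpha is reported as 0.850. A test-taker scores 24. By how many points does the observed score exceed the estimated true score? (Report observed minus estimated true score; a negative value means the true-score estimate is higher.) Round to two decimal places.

T̂ = ρX + (1 − ρ)μ
  = 0.850 × 24 + 0.150 × 45.85
  = 20.400 + 6.87750
  = 27.2775
  ≈ 27.277
X − T̂ = 24 − 27.277 = -3.277 → -3.28

-3.28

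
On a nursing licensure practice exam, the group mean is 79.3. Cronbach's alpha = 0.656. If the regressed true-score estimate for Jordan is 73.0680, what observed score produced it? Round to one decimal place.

T̂ = ρX + (1 − ρ)μ  ⇒  X = (T̂ − (1 − ρ)μ) / ρ
X = (73.0680 − 0.344 × 79.3) / 0.656 = (73.0680 − 27.2792) / 0.656 = 45.7888 / 0.656 = 69.800

69.8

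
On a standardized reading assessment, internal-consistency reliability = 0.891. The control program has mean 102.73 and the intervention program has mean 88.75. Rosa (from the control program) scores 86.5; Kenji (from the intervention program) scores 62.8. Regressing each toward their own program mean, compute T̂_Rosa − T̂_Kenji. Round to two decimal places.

22.64

T̂_Rosa = 0.891(86.5) + 0.109(102.73) = 88.2691
T̂_Kenji = 0.891(62.8) + 0.109(88.75) = 65.6285
Difference = 88.2691 − 65.6285 = 22.6405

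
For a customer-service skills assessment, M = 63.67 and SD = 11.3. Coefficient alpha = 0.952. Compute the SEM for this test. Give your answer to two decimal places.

SEM = SD · √(1 − ρ) = 11.3 × √0.048 = 11.3 × 0.2191 = 2.476

2.48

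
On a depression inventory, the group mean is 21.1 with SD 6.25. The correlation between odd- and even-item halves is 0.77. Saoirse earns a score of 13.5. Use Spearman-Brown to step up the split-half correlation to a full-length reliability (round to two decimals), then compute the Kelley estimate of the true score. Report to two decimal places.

Spearman-Brown: ρ = 2r/(1 + r) = 2(0.77)/(1 + 0.77) = 1.540/1.77 = 0.8701 → 0.87
T̂ = ρX + (1 − ρ)μ
  = 0.87 × 13.5 + 0.13 × 21.1
  = 11.745 + 2.743
  = 14.488
  ≈ 14.49

14.49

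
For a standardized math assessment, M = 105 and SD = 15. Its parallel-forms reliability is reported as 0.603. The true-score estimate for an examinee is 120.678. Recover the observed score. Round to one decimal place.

131.0

T̂ = ρX + (1 − ρ)μ  ⇒  X = (T̂ − (1 − ρ)μ) / ρ
X = (120.678 − 0.397 × 105) / 0.603 = (120.678 − 41.685) / 0.603 = 78.993 / 0.603 = 131.000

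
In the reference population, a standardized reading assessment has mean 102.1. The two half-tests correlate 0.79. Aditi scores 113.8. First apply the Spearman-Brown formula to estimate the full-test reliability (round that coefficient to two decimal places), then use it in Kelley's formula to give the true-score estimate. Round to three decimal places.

112.396

Spearman-Brown: ρ = 2r/(1 + r) = 2(0.79)/(1 + 0.79) = 1.580/1.79 = 0.8827 → 0.88
Kelley's formula gives T̂ = 0.88·113.8 + 0.12·102.1 = 100.144 + 12.252 = 112.3960.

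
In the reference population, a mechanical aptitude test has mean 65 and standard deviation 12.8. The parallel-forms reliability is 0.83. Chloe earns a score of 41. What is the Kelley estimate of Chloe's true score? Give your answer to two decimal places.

T̂ = ρX + (1 − ρ)μ
  = 0.83 × 41 + 0.17 × 65
  = 34.03 + 11.05
  = 45.080
  ≈ 45.08

45.08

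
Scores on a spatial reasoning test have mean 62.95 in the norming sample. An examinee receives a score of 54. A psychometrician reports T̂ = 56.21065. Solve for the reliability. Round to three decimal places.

T̂ = ρX + (1 − ρ)μ  ⇒  T̂ − μ = ρ(X − μ)
ρ = (T̂ − μ)/(X − μ) = (56.21065 − 62.95) / (54 − 62.95) = -6.73935 / -8.95 = 0.75300

0.753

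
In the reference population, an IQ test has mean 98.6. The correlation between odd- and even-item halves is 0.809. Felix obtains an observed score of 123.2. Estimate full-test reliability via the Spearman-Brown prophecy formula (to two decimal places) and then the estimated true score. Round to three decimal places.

120.494

Spearman-Brown: ρ = 2r/(1 + r) = 2(0.809)/(1 + 0.809) = 1.6180/1.809 = 0.8944 → 0.89
T̂ = ρX + (1 − ρ)μ
  = 0.89 × 123.2 + 0.11 × 98.6
  = 109.648 + 10.846
  = 120.4940
  ≈ 120.494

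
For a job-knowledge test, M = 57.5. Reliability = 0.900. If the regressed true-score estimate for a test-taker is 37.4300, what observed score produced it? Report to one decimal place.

35.2

T̂ = ρX + (1 − ρ)μ  ⇒  X = (T̂ − (1 − ρ)μ) / ρ
X = (37.4300 − 0.100 × 57.5) / 0.900 = (37.4300 − 5.7500) / 0.900 = 31.6800 / 0.900 = 35.200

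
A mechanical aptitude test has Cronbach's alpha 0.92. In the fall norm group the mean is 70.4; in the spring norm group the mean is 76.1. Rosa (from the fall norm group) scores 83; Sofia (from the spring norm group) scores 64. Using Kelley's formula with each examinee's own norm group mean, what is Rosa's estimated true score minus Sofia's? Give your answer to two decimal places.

T̂_Rosa = 0.92(83) + 0.08(70.4) = 81.9920
T̂_Sofia = 0.92(64) + 0.08(76.1) = 64.9680
Difference = 81.9920 − 64.9680 = 17.0240

17.02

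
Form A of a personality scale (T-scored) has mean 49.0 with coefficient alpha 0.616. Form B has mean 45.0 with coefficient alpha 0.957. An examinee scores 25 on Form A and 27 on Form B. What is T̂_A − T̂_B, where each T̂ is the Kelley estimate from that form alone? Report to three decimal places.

6.442

T̂_A = 0.616(25) + 0.384(49.0) = 34.21600
T̂_B = 0.957(27) + 0.043(45.0) = 27.77400
T̂_A − T̂_B = 6.44200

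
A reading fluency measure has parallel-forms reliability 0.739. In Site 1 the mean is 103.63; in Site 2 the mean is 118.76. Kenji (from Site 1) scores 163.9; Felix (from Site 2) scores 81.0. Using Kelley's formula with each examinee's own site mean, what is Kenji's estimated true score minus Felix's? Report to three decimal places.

57.314

T̂_Kenji = 0.739(163.9) + 0.261(103.63) = 148.16953
T̂_Felix = 0.739(81.0) + 0.261(118.76) = 90.85536
Difference = 148.16953 − 90.85536 = 57.31417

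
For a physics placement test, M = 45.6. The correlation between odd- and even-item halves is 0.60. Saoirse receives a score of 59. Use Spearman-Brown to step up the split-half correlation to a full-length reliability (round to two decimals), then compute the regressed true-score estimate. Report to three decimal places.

55.650

Spearman-Brown: ρ = 2r/(1 + r) = 2(0.60)/(1 + 0.60) = 1.200/1.60 = 0.7500 → 0.75
T̂ = 0.75(59) + 0.25(45.6) = 44.25 + 11.400 = 55.6500 → 55.650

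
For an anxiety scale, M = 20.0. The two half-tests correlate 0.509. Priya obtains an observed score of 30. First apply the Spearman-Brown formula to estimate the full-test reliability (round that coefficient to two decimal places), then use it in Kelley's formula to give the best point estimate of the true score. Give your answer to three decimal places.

26.700

Spearman-Brown: ρ = 2r/(1 + r) = 2(0.509)/(1 + 0.509) = 1.0180/1.509 = 0.6746 → 0.67
T̂ = 0.67(30) + 0.33(20.0) = 20.10 + 6.600 = 26.7000 → 26.700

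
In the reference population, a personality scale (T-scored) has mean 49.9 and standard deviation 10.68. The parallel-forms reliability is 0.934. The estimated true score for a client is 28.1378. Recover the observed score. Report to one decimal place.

26.6

T̂ = ρX + (1 − ρ)μ  ⇒  X = (T̂ − (1 − ρ)μ) / ρ
X = (28.1378 − 0.066 × 49.9) / 0.934 = (28.1378 − 3.2934) / 0.934 = 24.8444 / 0.934 = 26.600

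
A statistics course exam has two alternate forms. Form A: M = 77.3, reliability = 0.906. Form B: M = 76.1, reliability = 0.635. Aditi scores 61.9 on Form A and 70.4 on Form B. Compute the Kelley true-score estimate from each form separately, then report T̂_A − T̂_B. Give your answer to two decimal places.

T̂_A = 0.906(61.9) + 0.094(77.3) = 63.3476
T̂_B = 0.635(70.4) + 0.365(76.1) = 72.4805
T̂_A − T̂_B = -9.1329

-9.13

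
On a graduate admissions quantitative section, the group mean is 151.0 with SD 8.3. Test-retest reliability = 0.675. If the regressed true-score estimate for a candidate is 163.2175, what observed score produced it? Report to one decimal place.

169.1

T̂ = ρX + (1 − ρ)μ  ⇒  X = (T̂ − (1 − ρ)μ) / ρ
X = (163.2175 − 0.325 × 151.0) / 0.675 = (163.2175 − 49.0750) / 0.675 = 114.1425 / 0.675 = 169.100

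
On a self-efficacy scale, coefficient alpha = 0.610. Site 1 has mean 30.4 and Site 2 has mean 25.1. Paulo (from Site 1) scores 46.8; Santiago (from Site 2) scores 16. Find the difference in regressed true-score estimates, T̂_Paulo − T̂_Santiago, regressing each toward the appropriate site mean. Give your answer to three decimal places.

T̂_Paulo = 0.610(46.8) + 0.390(30.4) = 40.40400
T̂_Santiago = 0.610(16) + 0.390(25.1) = 19.54900
Difference = 40.40400 − 19.54900 = 20.85500

20.855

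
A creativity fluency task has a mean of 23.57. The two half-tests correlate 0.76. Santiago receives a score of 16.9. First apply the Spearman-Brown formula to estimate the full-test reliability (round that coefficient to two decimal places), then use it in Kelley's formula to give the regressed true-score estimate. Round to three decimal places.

Spearman-Brown: ρ = 2r/(1 + r) = 2(0.76)/(1 + 0.76) = 1.520/1.76 = 0.8636 → 0.86
T̂ = ρX + (1 − ρ)μ
  = 0.86 × 16.9 + 0.14 × 23.57
  = 14.534 + 3.2998
  = 17.8338
  ≈ 17.834

17.834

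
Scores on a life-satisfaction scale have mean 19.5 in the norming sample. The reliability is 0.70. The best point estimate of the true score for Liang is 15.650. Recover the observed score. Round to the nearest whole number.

T̂ = ρX + (1 − ρ)μ  ⇒  X = (T̂ − (1 − ρ)μ) / ρ
X = (15.650 − 0.30 × 19.5) / 0.70 = (15.650 − 5.850) / 0.70 = 9.800 / 0.70 = 14.00

14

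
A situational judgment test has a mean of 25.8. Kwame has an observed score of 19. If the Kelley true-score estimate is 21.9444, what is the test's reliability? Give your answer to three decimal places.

T̂ = ρX + (1 − ρ)μ  ⇒  T̂ − μ = ρ(X − μ)
ρ = (T̂ − μ)/(X − μ) = (21.9444 − 25.8) / (19 − 25.8) = -3.8556 / -6.8 = 0.56700

0.567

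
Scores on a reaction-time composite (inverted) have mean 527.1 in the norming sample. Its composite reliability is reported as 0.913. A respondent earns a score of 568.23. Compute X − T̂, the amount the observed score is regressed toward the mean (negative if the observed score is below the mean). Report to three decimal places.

T̂ = ρX + (1 − ρ)μ
  = 0.913 × 568.23 + 0.087 × 527.1
  = 518.79399 + 45.8577
  = 564.65169
  ≈ 564.6517
X − T̂ = 568.23 − 564.6517 = 3.5783 → 3.578

3.578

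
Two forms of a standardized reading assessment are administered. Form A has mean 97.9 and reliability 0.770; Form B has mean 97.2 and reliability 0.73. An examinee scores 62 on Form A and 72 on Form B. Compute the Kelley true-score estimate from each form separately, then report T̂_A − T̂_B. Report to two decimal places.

-8.55

T̂_A = 0.770(62) + 0.230(97.9) = 70.2570
T̂_B = 0.73(72) + 0.27(97.2) = 78.8040
T̂_A − T̂_B = -8.5470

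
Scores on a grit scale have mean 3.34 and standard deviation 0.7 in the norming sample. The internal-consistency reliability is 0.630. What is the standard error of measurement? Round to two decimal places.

SEM = SD · √(1 − ρ) = 0.7 × √0.370 = 0.7 × 0.6083 = 0.426

0.43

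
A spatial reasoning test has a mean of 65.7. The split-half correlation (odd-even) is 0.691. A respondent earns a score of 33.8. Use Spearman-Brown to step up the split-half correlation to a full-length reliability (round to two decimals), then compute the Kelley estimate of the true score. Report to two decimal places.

Spearman-Brown: ρ = 2r/(1 + r) = 2(0.691)/(1 + 0.691) = 1.3820/1.691 = 0.8173 → 0.82
Regress the observed score toward the mean by the unreliability: T̂ = 0.82·33.8 + 0.18·65.7 = 27.716 + 11.826 = 39.542.

39.54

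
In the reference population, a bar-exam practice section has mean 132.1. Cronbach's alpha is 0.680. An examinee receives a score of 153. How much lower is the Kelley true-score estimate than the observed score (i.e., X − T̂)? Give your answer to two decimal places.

6.69

T̂ = ρX + (1 − ρ)μ
  = 0.680 × 153 + 0.320 × 132.1
  = 104.040 + 42.2720
  = 146.3120
  ≈ 146.312
X − T̂ = 153 − 146.312 = 6.688 → 6.69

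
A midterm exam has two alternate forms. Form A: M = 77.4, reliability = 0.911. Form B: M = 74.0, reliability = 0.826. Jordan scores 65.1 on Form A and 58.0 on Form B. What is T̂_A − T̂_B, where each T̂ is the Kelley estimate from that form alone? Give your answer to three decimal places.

T̂_A = 0.911(65.1) + 0.089(77.4) = 66.19470
T̂_B = 0.826(58.0) + 0.174(74.0) = 60.78400
T̂_A − T̂_B = 5.41070

5.411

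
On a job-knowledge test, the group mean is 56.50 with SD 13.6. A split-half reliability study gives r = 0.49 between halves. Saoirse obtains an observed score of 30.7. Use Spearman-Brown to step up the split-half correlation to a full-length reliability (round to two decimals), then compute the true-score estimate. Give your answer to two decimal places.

39.47

Spearman-Brown: ρ = 2r/(1 + r) = 2(0.49)/(1 + 0.49) = 0.980/1.49 = 0.6577 → 0.66
T̂ = 0.66(30.7) + 0.34(56.50) = 20.262 + 19.2100 = 39.472 → 39.47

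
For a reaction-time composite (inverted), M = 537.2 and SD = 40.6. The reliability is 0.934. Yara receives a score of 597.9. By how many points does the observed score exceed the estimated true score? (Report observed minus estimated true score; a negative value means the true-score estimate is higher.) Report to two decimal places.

T̂ = 0.934(597.9) + 0.066(537.2) = 558.4386 + 35.4552 = 593.8938 → 593.894
X − T̂ = 597.9 − 593.894 = 4.006 → 4.01

4.01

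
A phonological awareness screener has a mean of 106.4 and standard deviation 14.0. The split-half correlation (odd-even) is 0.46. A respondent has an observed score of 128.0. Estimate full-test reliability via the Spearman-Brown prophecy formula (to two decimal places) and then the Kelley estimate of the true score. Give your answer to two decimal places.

Spearman-Brown: ρ = 2r/(1 + r) = 2(0.46)/(1 + 0.46) = 0.920/1.46 = 0.6301 → 0.63
T̂ = ρX + (1 − ρ)μ
  = 0.63 × 128.0 + 0.37 × 106.4
  = 80.640 + 39.368
  = 120.008
  ≈ 120.01

120.01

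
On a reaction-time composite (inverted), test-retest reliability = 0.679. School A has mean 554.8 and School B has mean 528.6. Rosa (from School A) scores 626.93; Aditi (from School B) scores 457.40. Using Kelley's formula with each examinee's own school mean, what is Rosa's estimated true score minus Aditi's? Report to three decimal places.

123.521

T̂_Rosa = 0.679(626.93) + 0.321(554.8) = 603.77627
T̂_Aditi = 0.679(457.40) + 0.321(528.6) = 480.25520
Difference = 603.77627 − 480.25520 = 123.52107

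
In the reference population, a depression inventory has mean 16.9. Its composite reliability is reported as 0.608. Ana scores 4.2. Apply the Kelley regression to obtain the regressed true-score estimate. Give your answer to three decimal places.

9.178

T̂ = ρX + (1 − ρ)μ
  = 0.608 × 4.2 + 0.392 × 16.9
  = 2.5536 + 6.6248
  = 9.1784
  ≈ 9.178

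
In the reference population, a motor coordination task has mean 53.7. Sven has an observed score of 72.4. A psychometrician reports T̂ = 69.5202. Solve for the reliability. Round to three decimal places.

0.846

T̂ = ρX + (1 − ρ)μ  ⇒  T̂ − μ = ρ(X − μ)
ρ = (T̂ − μ)/(X − μ) = (69.5202 − 53.7) / (72.4 − 53.7) = 15.8202 / 18.7 = 0.84600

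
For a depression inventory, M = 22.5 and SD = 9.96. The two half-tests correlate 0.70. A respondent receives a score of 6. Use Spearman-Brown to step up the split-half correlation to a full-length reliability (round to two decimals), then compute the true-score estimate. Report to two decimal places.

8.97

Spearman-Brown: ρ = 2r/(1 + r) = 2(0.70)/(1 + 0.70) = 1.400/1.70 = 0.8235 → 0.82
T̂ = 0.82(6) + 0.18(22.5) = 4.92 + 4.050 = 8.970 → 8.97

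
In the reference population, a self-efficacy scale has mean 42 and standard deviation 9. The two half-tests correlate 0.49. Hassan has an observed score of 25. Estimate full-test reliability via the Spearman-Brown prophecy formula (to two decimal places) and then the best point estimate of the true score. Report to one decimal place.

Spearman-Brown: ρ = 2r/(1 + r) = 2(0.49)/(1 + 0.49) = 0.980/1.49 = 0.6577 → 0.66
Kelley's formula gives T̂ = 0.66·25 + 0.34·42 = 16.50 + 14.28 = 30.78.

30.8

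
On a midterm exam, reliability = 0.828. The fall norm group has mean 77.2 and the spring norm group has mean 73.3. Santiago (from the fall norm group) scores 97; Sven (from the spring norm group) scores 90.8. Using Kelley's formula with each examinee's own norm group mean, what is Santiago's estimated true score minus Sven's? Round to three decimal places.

T̂_Santiago = 0.828(97) + 0.172(77.2) = 93.59440
T̂_Sven = 0.828(90.8) + 0.172(73.3) = 87.79000
Difference = 93.59440 − 87.79000 = 5.80440

5.804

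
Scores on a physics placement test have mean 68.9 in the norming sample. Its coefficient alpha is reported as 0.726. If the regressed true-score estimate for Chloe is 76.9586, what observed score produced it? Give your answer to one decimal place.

80.0

T̂ = ρX + (1 − ρ)μ  ⇒  X = (T̂ − (1 − ρ)μ) / ρ
X = (76.9586 − 0.274 × 68.9) / 0.726 = (76.9586 − 18.8786) / 0.726 = 58.0800 / 0.726 = 80.000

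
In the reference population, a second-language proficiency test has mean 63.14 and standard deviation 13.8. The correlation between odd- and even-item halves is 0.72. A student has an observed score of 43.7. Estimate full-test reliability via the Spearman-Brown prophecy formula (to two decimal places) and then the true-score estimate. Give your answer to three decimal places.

46.810

Spearman-Brown: ρ = 2r/(1 + r) = 2(0.72)/(1 + 0.72) = 1.440/1.72 = 0.8372 → 0.84
T̂ = ρX + (1 − ρ)μ
  = 0.84 × 43.7 + 0.16 × 63.14
  = 36.708 + 10.1024
  = 46.8104
  ≈ 46.810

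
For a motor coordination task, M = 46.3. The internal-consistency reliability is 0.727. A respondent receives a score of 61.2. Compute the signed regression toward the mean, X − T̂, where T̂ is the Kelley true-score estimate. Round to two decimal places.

Regress the observed score toward the mean by the unreliability: T̂ = 0.727·61.2 + 0.273·46.3 = 44.4924 + 12.6399 = 57.1323.
X − T̂ = 61.2 − 57.132 = 4.068 → 4.07

4.07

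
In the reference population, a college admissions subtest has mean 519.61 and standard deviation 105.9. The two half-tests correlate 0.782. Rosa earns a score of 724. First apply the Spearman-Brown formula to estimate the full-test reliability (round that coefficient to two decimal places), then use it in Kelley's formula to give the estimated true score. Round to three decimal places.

Spearman-Brown: ρ = 2r/(1 + r) = 2(0.782)/(1 + 0.782) = 1.5640/1.782 = 0.8777 → 0.88
Kelley's formula gives T̂ = 0.88·724 + 0.12·519.61 = 637.12 + 62.3532 = 699.4732.

699.473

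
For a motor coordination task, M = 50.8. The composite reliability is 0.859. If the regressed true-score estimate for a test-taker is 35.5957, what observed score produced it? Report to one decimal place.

33.1

T̂ = ρX + (1 − ρ)μ  ⇒  X = (T̂ − (1 − ρ)μ) / ρ
X = (35.5957 − 0.141 × 50.8) / 0.859 = (35.5957 − 7.1628) / 0.859 = 28.4329 / 0.859 = 33.100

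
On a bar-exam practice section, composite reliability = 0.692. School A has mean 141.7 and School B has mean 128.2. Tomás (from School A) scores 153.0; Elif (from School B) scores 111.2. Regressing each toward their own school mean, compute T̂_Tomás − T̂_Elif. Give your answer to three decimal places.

33.084

T̂_Tomás = 0.692(153.0) + 0.308(141.7) = 149.51960
T̂_Elif = 0.692(111.2) + 0.308(128.2) = 116.43600
Difference = 149.51960 − 116.43600 = 33.08360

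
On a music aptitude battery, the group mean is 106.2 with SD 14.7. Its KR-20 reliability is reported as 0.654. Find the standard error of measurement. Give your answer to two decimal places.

SEM = SD · √(1 − ρ) = 14.7 × √0.346 = 14.7 × 0.5882 = 8.647

8.65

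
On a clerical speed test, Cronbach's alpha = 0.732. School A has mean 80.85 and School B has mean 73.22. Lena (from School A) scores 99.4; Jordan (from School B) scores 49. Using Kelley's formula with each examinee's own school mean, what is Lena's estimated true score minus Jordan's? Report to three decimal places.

38.938

T̂_Lena = 0.732(99.4) + 0.268(80.85) = 94.42860
T̂_Jordan = 0.732(49) + 0.268(73.22) = 55.49096
Difference = 94.42860 − 55.49096 = 38.93764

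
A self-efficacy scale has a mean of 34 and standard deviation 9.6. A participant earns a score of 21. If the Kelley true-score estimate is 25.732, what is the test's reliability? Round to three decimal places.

0.636

T̂ = ρX + (1 − ρ)μ  ⇒  T̂ − μ = ρ(X − μ)
ρ = (T̂ − μ)/(X − μ) = (25.732 − 34) / (21 − 34) = -8.268 / -13.0 = 0.63600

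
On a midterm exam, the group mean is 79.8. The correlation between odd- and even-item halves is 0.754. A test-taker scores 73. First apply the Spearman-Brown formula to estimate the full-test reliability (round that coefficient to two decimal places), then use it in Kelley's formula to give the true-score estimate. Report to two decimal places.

73.95

Spearman-Brown: ρ = 2r/(1 + r) = 2(0.754)/(1 + 0.754) = 1.5080/1.754 = 0.8597 → 0.86
Regress the observed score toward the mean by the unreliability: T̂ = 0.86·73 + 0.14·79.8 = 62.78 + 11.172 = 73.952.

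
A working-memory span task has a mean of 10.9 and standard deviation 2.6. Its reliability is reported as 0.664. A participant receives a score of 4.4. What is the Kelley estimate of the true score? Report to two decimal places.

6.58

T̂ = 0.664(4.4) + 0.336(10.9) = 2.9216 + 3.6624 = 6.584 → 6.58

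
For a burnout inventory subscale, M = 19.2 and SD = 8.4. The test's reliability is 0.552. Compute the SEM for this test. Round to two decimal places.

5.62

SEM = SD · √(1 − ρ) = 8.4 × √0.448 = 8.4 × 0.6693 = 5.622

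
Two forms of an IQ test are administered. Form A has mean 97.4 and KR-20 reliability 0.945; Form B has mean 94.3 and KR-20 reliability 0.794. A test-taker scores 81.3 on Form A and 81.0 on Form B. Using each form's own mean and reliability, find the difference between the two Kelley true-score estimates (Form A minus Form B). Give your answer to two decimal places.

T̂_A = 0.945(81.3) + 0.055(97.4) = 82.1855
T̂_B = 0.794(81.0) + 0.206(94.3) = 83.7398
T̂_A − T̂_B = -1.5543

-1.55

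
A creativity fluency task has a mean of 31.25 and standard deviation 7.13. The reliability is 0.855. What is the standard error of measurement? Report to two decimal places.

SEM = SD · √(1 − ρ) = 7.13 × √0.145 = 7.13 × 0.3808 = 2.715

2.72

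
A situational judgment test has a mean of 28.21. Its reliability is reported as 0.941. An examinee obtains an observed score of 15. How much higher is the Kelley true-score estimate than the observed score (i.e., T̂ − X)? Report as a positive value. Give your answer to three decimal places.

0.779

T̂ = ρX + (1 − ρ)μ
  = 0.941 × 15 + 0.059 × 28.21
  = 14.115 + 1.66439
  = 15.77939
  ≈ 15.7794
T̂ − X = 15.7794 − 15 = 0.7794 → 0.779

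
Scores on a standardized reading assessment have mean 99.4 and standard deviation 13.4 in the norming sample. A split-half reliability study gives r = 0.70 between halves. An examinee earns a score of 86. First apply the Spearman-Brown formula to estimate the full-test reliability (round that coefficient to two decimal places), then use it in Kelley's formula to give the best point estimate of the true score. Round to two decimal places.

88.41

Spearman-Brown: ρ = 2r/(1 + r) = 2(0.70)/(1 + 0.70) = 1.400/1.70 = 0.8235 → 0.82
Kelley's formula gives T̂ = 0.82·86 + 0.18·99.4 = 70.52 + 17.892 = 88.412.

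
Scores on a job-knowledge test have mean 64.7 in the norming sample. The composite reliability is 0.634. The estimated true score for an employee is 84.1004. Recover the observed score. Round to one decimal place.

T̂ = ρX + (1 − ρ)μ  ⇒  X = (T̂ − (1 − ρ)μ) / ρ
X = (84.1004 − 0.366 × 64.7) / 0.634 = (84.1004 − 23.6802) / 0.634 = 60.4202 / 0.634 = 95.300

95.3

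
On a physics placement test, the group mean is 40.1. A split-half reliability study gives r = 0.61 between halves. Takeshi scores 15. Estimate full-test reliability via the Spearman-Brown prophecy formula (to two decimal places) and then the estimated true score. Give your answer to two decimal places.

Spearman-Brown: ρ = 2r/(1 + r) = 2(0.61)/(1 + 0.61) = 1.220/1.61 = 0.7578 → 0.76
T̂ = ρX + (1 − ρ)μ
  = 0.76 × 15 + 0.24 × 40.1
  = 11.40 + 9.624
  = 21.024
  ≈ 21.02

21.02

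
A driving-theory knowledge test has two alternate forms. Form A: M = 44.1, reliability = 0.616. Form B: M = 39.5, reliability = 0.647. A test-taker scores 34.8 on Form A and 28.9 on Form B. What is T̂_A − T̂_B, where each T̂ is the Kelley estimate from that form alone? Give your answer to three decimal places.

T̂_A = 0.616(34.8) + 0.384(44.1) = 38.37120
T̂_B = 0.647(28.9) + 0.353(39.5) = 32.64180
T̂_A − T̂_B = 5.72940

5.729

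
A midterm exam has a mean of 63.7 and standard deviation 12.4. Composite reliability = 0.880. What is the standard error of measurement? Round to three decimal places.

4.295

SEM = SD · √(1 − ρ) = 12.4 × √0.120 = 12.4 × 0.3464 = 4.2955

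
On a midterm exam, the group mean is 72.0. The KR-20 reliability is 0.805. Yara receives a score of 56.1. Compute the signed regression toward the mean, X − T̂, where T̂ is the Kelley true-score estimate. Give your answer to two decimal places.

-3.10

T̂ = 0.805(56.1) + 0.195(72.0) = 45.1605 + 14.0400 = 59.2005 → 59.201
X − T̂ = 56.1 − 59.201 = -3.101 → -3.10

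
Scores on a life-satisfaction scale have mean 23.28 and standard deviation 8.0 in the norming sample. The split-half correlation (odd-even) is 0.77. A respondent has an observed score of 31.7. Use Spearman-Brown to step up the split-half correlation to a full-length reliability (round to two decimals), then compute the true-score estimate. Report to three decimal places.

Spearman-Brown: ρ = 2r/(1 + r) = 2(0.77)/(1 + 0.77) = 1.540/1.77 = 0.8701 → 0.87
T̂ = ρX + (1 − ρ)μ
  = 0.87 × 31.7 + 0.13 × 23.28
  = 27.579 + 3.0264
  = 30.6054
  ≈ 30.605

30.605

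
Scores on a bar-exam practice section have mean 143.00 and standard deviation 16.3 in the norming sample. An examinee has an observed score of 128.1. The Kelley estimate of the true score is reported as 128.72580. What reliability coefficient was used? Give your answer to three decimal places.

T̂ = ρX + (1 − ρ)μ  ⇒  T̂ − μ = ρ(X − μ)
ρ = (T̂ − μ)/(X − μ) = (128.72580 − 143.00) / (128.1 − 143.00) = -14.27420 / -14.90 = 0.95800

0.958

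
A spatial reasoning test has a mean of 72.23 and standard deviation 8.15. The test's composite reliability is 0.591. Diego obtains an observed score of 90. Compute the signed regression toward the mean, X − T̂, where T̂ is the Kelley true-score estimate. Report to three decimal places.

7.268

T̂ = 0.591(90) + 0.409(72.23) = 53.190 + 29.54207 = 82.73207 → 82.7321
X − T̂ = 90 − 82.7321 = 7.2679 → 7.268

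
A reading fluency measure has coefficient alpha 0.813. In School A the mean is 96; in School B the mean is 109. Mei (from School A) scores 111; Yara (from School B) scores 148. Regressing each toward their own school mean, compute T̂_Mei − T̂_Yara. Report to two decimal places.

-32.51

T̂_Mei = 0.813(111) + 0.187(96) = 108.1950
T̂_Yara = 0.813(148) + 0.187(109) = 140.7070
Difference = 108.1950 − 140.7070 = -32.5120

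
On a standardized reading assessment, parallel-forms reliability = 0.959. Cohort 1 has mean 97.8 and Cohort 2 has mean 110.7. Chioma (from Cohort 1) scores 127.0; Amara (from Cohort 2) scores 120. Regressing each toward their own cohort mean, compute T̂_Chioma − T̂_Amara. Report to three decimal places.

6.184

T̂_Chioma = 0.959(127.0) + 0.041(97.8) = 125.80280
T̂_Amara = 0.959(120) + 0.041(110.7) = 119.61870
Difference = 125.80280 − 119.61870 = 6.18410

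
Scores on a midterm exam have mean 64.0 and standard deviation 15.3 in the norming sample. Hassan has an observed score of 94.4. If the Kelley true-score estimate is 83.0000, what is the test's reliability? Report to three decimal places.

T̂ = ρX + (1 − ρ)μ  ⇒  T̂ − μ = ρ(X − μ)
ρ = (T̂ − μ)/(X − μ) = (83.0000 − 64.0) / (94.4 − 64.0) = 19.0000 / 30.4 = 0.62500

0.625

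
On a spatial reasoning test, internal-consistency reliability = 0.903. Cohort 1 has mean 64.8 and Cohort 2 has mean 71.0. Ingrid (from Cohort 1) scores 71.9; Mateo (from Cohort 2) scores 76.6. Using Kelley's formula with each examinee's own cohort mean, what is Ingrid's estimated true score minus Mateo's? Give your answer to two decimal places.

T̂_Ingrid = 0.903(71.9) + 0.097(64.8) = 71.2113
T̂_Mateo = 0.903(76.6) + 0.097(71.0) = 76.0568
Difference = 71.2113 − 76.0568 = -4.8455

-4.85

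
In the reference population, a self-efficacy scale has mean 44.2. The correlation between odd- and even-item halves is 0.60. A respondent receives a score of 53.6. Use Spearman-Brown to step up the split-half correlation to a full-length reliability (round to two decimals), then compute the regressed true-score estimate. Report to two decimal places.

51.25

Spearman-Brown: ρ = 2r/(1 + r) = 2(0.60)/(1 + 0.60) = 1.200/1.60 = 0.7500 → 0.75
T̂ = ρX + (1 − ρ)μ
  = 0.75 × 53.6 + 0.25 × 44.2
  = 40.200 + 11.050
  = 51.250
  ≈ 51.25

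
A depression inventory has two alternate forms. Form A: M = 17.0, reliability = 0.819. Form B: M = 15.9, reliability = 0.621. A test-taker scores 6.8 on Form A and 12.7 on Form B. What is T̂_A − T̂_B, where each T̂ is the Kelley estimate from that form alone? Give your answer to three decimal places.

T̂_A = 0.819(6.8) + 0.181(17.0) = 8.64620
T̂_B = 0.621(12.7) + 0.379(15.9) = 13.91280
T̂_A − T̂_B = -5.26660

-5.267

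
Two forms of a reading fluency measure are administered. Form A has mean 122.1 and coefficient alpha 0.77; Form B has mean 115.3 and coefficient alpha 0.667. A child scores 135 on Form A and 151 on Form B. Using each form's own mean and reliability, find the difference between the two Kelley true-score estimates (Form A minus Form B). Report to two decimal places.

T̂_A = 0.77(135) + 0.23(122.1) = 132.0330
T̂_B = 0.667(151) + 0.333(115.3) = 139.1119
T̂_A − T̂_B = -7.0789

-7.08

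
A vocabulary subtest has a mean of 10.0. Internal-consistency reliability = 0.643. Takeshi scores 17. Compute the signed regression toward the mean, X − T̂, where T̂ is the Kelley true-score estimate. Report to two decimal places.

2.50

Kelley's formula gives T̂ = 0.643·17 + 0.357·10.0 = 10.931 + 3.5700 = 14.5010.
X − T̂ = 17 − 14.501 = 2.499 → 2.50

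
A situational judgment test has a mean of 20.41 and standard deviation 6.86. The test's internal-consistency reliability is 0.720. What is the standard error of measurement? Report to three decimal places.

SEM = SD · √(1 − ρ) = 6.86 × √0.280 = 6.86 × 0.5292 = 3.6300

3.630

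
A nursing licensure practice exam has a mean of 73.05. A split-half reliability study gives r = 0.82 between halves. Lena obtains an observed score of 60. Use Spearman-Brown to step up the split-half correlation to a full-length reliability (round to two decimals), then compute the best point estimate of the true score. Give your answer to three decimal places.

61.305

Spearman-Brown: ρ = 2r/(1 + r) = 2(0.82)/(1 + 0.82) = 1.640/1.82 = 0.9011 → 0.90
Regress the observed score toward the mean by the unreliability: T̂ = 0.90·60 + 0.10·73.05 = 54.00 + 7.3050 = 61.3050.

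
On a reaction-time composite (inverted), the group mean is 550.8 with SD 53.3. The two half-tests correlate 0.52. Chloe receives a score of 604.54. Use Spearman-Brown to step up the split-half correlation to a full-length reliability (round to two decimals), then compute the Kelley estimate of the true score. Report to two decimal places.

Spearman-Brown: ρ = 2r/(1 + r) = 2(0.52)/(1 + 0.52) = 1.040/1.52 = 0.6842 → 0.68
T̂ = ρX + (1 − ρ)μ
  = 0.68 × 604.54 + 0.32 × 550.8
  = 411.0872 + 176.256
  = 587.343
  ≈ 587.34

587.34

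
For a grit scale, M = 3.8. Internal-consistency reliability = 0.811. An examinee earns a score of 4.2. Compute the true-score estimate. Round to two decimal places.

T̂ = ρX + (1 − ρ)μ
  = 0.811 × 4.2 + 0.189 × 3.8
  = 3.4062 + 0.7182
  = 4.124
  ≈ 4.12

4.12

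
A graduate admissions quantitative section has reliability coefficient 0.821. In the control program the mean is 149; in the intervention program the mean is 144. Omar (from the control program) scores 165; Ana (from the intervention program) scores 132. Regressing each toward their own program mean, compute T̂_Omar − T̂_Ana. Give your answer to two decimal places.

T̂_Omar = 0.821(165) + 0.179(149) = 162.1360
T̂_Ana = 0.821(132) + 0.179(144) = 134.1480
Difference = 162.1360 − 134.1480 = 27.9880

27.99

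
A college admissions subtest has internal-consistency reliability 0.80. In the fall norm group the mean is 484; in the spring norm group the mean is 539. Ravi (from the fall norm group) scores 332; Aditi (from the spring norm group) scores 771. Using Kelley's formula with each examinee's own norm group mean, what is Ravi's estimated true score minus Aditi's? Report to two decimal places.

-362.20

T̂_Ravi = 0.80(332) + 0.20(484) = 362.4000
T̂_Aditi = 0.80(771) + 0.20(539) = 724.6000
Difference = 362.4000 − 724.6000 = -362.2000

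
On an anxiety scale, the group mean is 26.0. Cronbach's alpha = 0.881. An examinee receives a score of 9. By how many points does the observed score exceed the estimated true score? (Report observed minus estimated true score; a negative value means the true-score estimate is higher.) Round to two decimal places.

-2.02

T̂ = 0.881(9) + 0.119(26.0) = 7.929 + 3.0940 = 11.0230 → 11.023
X − T̂ = 9 − 11.023 = -2.023 → -2.02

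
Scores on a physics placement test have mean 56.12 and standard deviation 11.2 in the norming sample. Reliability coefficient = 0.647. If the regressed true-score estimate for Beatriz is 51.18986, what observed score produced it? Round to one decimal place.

48.5

T̂ = ρX + (1 − ρ)μ  ⇒  X = (T̂ − (1 − ρ)μ) / ρ
X = (51.18986 − 0.353 × 56.12) / 0.647 = (51.18986 − 19.81036) / 0.647 = 31.37950 / 0.647 = 48.500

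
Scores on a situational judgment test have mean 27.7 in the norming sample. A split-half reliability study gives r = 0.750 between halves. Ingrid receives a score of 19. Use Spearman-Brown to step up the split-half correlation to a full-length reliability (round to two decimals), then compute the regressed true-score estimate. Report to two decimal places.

Spearman-Brown: ρ = 2r/(1 + r) = 2(0.750)/(1 + 0.750) = 1.5000/1.750 = 0.8571 → 0.86
Weight the observed score by reliability and the mean by (1 − reliability): T̂ = 0.86·19 + 0.14·27.7 = 16.34 + 3.878 = 20.218.

20.22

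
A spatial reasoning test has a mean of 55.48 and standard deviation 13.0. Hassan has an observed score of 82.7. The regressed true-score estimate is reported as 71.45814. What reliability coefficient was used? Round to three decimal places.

0.587

T̂ = ρX + (1 − ρ)μ  ⇒  T̂ − μ = ρ(X − μ)
ρ = (T̂ − μ)/(X − μ) = (71.45814 − 55.48) / (82.7 − 55.48) = 15.97814 / 27.22 = 0.58700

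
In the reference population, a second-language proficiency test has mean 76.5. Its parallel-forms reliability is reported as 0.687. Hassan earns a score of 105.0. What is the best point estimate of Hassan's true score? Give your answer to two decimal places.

T̂ = ρX + (1 − ρ)μ
  = 0.687 × 105.0 + 0.313 × 76.5
  = 72.1350 + 23.9445
  = 96.080
  ≈ 96.08

96.08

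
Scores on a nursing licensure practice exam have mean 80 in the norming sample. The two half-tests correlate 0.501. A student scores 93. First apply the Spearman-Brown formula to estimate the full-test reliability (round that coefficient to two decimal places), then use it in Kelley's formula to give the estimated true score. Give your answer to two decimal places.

88.71

Spearman-Brown: ρ = 2r/(1 + r) = 2(0.501)/(1 + 0.501) = 1.0020/1.501 = 0.6676 → 0.67
T̂ = ρX + (1 − ρ)μ
  = 0.67 × 93 + 0.33 × 80
  = 62.31 + 26.40
  = 88.710
  ≈ 88.71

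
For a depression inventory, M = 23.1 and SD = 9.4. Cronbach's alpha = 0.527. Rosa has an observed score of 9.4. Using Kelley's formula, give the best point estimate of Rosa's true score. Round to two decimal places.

15.88

Weight the observed score by reliability and the mean by (1 − reliability): T̂ = 0.527·9.4 + 0.473·23.1 = 4.9538 + 10.9263 = 15.880.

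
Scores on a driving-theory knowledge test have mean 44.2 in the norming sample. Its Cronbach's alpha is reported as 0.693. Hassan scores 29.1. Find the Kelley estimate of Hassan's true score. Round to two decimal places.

Regress the observed score toward the mean by the unreliability: T̂ = 0.693·29.1 + 0.307·44.2 = 20.1663 + 13.5694 = 33.736.

33.74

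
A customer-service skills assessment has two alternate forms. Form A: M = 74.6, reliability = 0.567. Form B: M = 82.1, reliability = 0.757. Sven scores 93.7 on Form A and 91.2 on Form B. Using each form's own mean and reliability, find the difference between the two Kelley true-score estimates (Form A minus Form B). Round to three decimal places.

T̂_A = 0.567(93.7) + 0.433(74.6) = 85.42970
T̂_B = 0.757(91.2) + 0.243(82.1) = 88.98870
T̂_A − T̂_B = -3.55900

-3.559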